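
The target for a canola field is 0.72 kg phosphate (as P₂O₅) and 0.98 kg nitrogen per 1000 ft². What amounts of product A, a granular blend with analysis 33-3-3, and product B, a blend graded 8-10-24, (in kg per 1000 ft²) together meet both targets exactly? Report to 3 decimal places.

Per-1000 ft² balance (a = product A, b = product B):
P₂O₅: 0.03·a + 0.1·b = 0.72
N: 0.33·a + 0.08·b = 0.98
Eliminate b: (row1) − 0.1/0.08·(row2) → -0.3825·a = -0.505, so a = 1.32026.
Then b = (0.98 − 0.33·1.32026) / 0.08 = 6.80392.

1.320 kg product A, 6.804 kg product B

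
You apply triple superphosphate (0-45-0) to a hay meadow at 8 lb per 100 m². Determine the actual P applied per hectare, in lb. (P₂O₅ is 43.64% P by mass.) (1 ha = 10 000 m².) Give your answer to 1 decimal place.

157.1 lb P per hectare

P₂O₅ per 100 m² = 8 × 45% = 3.6 lb.
Elemental P = 3.6 × 0.4364 = 1.57104 lb per 100 m².
Convert to per hectare: 1.57104 × 100 = 157.104 lb.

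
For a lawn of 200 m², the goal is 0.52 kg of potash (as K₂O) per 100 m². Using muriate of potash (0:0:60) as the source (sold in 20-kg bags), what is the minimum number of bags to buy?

1 bags

Product per 100 m² = 0.52 / 60% = 0.866667 kg.
Total product = 0.866667 × 200 / 100 = 1.73333 kg.
Bags = ⌈1.73333 / 20⌉ = 1.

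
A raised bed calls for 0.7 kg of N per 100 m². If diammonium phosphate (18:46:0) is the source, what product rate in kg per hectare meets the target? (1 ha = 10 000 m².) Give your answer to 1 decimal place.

388.9 kg of product per hectare

Product per 100 m² = 0.7 / 18% = 3.88889 kg.
Convert to per hectare: 3.88889 × 100 = 388.889 kg.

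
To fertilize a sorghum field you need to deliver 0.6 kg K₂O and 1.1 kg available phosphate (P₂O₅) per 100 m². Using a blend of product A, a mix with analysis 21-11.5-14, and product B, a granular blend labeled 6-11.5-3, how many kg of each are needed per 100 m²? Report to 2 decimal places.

Per-100 m² balance (a = product A, b = product B):
K₂O: 0.14·a + 0.03·b = 0.6
P₂O₅: 0.115·a + 0.115·b = 1.1
From row1: a = (0.6 − 0.03·b) / 0.14.
Into row2: 0.115·(0.6 − 0.03·b)/0.14 + 0.115·b = 1.1 → b = 6.71937, a = 2.84585.

2.85 kg product A, 6.72 kg product B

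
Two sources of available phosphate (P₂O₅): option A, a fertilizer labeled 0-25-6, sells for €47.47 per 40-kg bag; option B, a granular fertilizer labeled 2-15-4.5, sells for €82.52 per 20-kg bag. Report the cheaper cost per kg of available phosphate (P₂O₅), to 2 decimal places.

€4.75 per kg P₂O₅ (option A)

option A: P₂O₅ per bag = 40 × 25% = 10 kg; cost = 47.47 / 10 = €4.7470/kg P₂O₅.
option B: P₂O₅ per bag = 20 × 15% = 3 kg; cost = 82.52 / 3 = €27.5067/kg P₂O₅.
option A is cheaper.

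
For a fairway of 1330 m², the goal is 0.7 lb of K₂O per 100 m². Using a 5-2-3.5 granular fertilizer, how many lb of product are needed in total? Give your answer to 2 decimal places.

266.00 lb

Product per 100 m² = 0.7 / 3.5% = 20 lb.
Total product = 20 × 1330 / 100 = 266 lb.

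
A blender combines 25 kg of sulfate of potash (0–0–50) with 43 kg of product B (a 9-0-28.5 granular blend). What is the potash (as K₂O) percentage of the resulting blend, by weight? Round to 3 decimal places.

36.404% K₂O

Total mass = 25 + 43 = 68 kg.
K₂O mass = 50%×25 + 28.5%×43 = 24.755 kg.
% K₂O = 24.755 / 68 = 36.4044%.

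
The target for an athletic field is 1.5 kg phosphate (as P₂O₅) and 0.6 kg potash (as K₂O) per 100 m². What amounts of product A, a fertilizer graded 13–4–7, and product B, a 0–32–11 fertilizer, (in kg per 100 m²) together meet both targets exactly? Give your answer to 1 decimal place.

1.5 kg product A, 4.5 kg product B

Let a = kg of product A, b = kg of product B (per 100 m²).
P₂O₅: 0.04·a + 0.32·b = 1.5
K₂O: 0.07·a + 0.11·b = 0.6
Solving simultaneously: a = 1.5, b = 4.5.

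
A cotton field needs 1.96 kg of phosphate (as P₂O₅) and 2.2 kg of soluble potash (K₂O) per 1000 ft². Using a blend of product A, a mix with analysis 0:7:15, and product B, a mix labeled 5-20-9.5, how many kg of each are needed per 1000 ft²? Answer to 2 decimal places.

10.87 kg product A, 6.00 kg product B

Per-1000 ft² balance (a = product A, b = product B):
P₂O₅: 0.07·a + 0.2·b = 1.96
K₂O: 0.15·a + 0.095·b = 2.2
Eliminate a: (row1) − 0.07/0.15·(row2) → 0.155667·b = 0.933333, so b = 5.99572.
Back-substitute: a = (1.96 − 0.2·5.99572) / 0.07 = 10.8694.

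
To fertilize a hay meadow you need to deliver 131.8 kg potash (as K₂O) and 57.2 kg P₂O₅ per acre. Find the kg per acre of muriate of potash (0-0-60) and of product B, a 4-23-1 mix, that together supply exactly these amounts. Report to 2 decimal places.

Per-acre balance (a = muriate of potash, b = product B):
K₂O: 0.6·a + 0.01·b = 131.8
P₂O₅: 0·a + 0.23·b = 57.2
Solving simultaneously: a = 215.522, b = 248.696.

215.52 kg muriate of potash, 248.70 kg product B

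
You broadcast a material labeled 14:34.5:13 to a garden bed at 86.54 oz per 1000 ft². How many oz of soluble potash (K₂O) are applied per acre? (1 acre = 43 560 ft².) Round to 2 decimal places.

K₂O per 1000 ft² = 86.54 × 13% = 11.2502 oz.
Convert to per acre: 11.2502 × 43.56 = 490.059 oz.

490.06 oz K₂O per acre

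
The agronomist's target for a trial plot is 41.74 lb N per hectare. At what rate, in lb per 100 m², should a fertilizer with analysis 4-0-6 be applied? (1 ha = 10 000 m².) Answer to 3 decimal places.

Product per hectare = 41.74 / 4% = 1043.5 lb.
Convert to per 100 m²: 1043.5 × 0.01 = 10.435 lb.

10.435 lb of product per hundred sq m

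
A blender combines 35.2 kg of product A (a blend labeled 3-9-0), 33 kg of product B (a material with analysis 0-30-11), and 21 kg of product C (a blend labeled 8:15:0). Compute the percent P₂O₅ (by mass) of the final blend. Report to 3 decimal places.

18.182% P₂O₅

Total mass = 35.2 + 33 + 21 = 89.2 kg.
P₂O₅ mass = 9%×35.2 + 30%×33 + 15%×21 = 16.218 kg.
% P₂O₅ = 16.218 / 89.2 = 18.1816%.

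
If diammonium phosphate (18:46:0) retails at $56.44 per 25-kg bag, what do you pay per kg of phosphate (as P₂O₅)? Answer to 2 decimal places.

$4.91 per kg P₂O₅

P₂O₅ in bag = 25 × 46% = 11.5 kg.
Cost per kg P₂O₅ = $56.44 / 11.5 = $4.9078.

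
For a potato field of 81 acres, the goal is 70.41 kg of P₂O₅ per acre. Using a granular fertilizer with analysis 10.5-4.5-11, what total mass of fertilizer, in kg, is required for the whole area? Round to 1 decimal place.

Product per acre = 70.41 / 4.5% = 1564.67 kg.
Total product = 1564.67 × 81 = 126738 kg.

126738.0 kg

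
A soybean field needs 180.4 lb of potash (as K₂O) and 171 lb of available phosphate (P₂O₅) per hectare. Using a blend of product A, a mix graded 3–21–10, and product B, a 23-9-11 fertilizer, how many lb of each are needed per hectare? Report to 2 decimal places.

182.55 lb product A, 1474.04 lb product B

Per-hectare balance (a = product A, b = product B):
K₂O: 0.1·a + 0.11·b = 180.4
P₂O₅: 0.21·a + 0.09·b = 171
Eliminate a: (row1) − 0.1/0.21·(row2) → 0.0671429·b = 98.9714, so b = 1474.043.
Back-substitute: a = (180.4 − 0.11·1474.043) / 0.1 = 182.553.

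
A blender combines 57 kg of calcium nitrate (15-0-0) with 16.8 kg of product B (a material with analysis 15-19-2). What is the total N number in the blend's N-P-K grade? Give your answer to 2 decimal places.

Total mass = 57 + 16.8 = 73.8 kg.
N mass = 15%×57 + 15%×16.8 = 11.07 kg.
% N = 11.07 / 73.8 = 15%.

15.00% N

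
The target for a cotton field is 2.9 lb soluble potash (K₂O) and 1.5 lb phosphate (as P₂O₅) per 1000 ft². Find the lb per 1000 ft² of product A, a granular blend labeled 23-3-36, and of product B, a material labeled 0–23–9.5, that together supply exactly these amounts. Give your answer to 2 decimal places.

6.56 lb product A, 5.67 lb product B

With a, b = lb per 1000 ft² of product A and product B:
K₂O: 0.36·a + 0.095·b = 2.9
P₂O₅: 0.03·a + 0.23·b = 1.5
Eliminate b: (row1) − 0.095/0.23·(row2) → 0.347609·a = 2.28043, so a = 6.56035.
Then b = (1.5 − 0.03·6.56035) / 0.23 = 5.66604.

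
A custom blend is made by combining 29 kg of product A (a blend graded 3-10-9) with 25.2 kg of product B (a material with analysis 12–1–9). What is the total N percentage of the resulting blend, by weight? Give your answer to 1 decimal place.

7.2% N

Total mass = 29 + 25.2 = 54.2 kg.
N mass = 3%×29 + 12%×25.2 = 3.894 kg.
% N = 3.894 / 54.2 = 7.1845%.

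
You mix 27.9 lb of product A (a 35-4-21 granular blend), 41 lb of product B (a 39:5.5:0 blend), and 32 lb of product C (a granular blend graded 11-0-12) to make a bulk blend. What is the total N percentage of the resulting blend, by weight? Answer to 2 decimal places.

29.01% N

Total mass = 27.9 + 41 + 32 = 100.9 lb.
N mass = 35%×27.9 + 39%×41 + 11%×32 = 29.275 lb.
% N = 29.275 / 100.9 = 29.0139%.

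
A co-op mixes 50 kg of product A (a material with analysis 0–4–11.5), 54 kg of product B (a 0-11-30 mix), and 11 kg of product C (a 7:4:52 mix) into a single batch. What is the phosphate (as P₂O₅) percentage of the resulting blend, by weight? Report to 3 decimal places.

7.287% P₂O₅

Total mass = 50 + 54 + 11 = 115 kg.
P₂O₅ mass = 4%×50 + 11%×54 + 4%×11 = 8.38 kg.
% P₂O₅ = 8.38 / 115 = 7.28696%.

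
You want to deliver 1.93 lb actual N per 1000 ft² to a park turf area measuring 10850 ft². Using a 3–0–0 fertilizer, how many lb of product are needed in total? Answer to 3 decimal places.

698.017 lb

Product per 1000 ft² = 1.93 / 3% = 64.3333 lb.
Total product = 64.3333 × 10850 / 1000 = 698.0167 lb.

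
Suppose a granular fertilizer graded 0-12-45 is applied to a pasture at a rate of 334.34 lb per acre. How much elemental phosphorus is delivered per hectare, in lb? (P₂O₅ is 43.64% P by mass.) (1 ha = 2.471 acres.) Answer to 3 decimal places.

P₂O₅ per acre = 334.34 × 12% = 40.1208 lb.
Elemental P = 40.1208 × 0.4364 = 17.5087 lb per acre.
Convert to per hectare: 17.5087 × 2.471 = 43.26404 lb.

43.264 lb P per hectare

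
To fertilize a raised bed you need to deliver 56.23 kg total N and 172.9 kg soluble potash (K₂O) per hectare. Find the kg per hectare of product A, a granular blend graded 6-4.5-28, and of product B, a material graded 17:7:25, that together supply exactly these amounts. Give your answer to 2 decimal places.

Let a = kg of product A, b = kg of product B (per hectare).
N: 0.06·a + 0.17·b = 56.23
K₂O: 0.28·a + 0.25·b = 172.9
Solving simultaneously: a = 470.414, b = 164.736.

470.41 kg product A, 164.74 kg product B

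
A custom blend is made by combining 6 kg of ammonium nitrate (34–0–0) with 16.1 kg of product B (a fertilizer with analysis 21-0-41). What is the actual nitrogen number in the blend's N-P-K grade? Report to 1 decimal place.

24.5% N

Total mass = 6 + 16.1 = 22.1 kg.
N mass = 34%×6 + 21%×16.1 = 5.421 kg.
% N = 5.421 / 22.1 = 24.5294%.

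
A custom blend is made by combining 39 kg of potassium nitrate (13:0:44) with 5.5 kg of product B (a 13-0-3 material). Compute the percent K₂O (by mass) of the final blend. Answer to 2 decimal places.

Total mass = 39 + 5.5 = 44.5 kg.
K₂O mass = 44%×39 + 3%×5.5 = 17.325 kg.
% K₂O = 17.325 / 44.5 = 38.9326%.

38.93% K₂O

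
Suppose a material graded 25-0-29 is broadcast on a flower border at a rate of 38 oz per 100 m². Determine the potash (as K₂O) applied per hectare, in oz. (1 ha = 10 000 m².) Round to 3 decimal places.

K₂O per 100 m² = 38 × 29% = 11.02 oz.
Convert to per hectare: 11.02 × 100 = 1102 oz.

1102.000 oz K₂O per hectare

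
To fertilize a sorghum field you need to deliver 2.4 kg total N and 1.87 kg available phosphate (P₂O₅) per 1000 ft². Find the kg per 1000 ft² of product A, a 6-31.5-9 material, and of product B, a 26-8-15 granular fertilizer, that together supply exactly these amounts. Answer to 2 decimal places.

With a, b = kg per 1000 ft² of product A and product B:
N: 0.06·a + 0.26·b = 2.4
P₂O₅: 0.315·a + 0.08·b = 1.87
Eliminate b: (row1) − 0.26/0.08·(row2) → -0.96375·a = -3.6775, so a = 3.81582.
Then b = (1.87 − 0.315·3.81582) / 0.08 = 8.35019.

3.82 kg product A, 8.35 kg product B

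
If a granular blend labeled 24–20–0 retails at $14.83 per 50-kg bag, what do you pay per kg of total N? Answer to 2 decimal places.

$1.24 per kg N

N in bag = 50 × 24% = 12 kg.
Cost per kg N = $14.83 / 12 = $1.2358.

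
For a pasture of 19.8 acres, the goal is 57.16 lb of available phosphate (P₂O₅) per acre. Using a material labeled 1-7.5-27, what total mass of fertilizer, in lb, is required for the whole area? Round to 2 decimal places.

15090.24 lb

Product per acre = 57.16 / 7.5% = 762.133 lb.
Total product = 762.133 × 19.8 = 15090.24 lb.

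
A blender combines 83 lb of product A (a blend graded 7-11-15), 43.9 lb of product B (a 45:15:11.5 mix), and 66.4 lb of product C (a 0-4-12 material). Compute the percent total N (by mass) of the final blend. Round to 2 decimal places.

13.23% N

Total mass = 83 + 43.9 + 66.4 = 193.3 lb.
N mass = 7%×83 + 45%×43.9 + 0%×66.4 = 25.565 lb.
% N = 25.565 / 193.3 = 13.2256%.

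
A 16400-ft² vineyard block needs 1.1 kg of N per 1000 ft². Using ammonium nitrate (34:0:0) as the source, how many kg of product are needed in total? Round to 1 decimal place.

53.1 kg

Product per 1000 ft² = 1.1 / 34% = 3.23529 kg.
Total product = 3.23529 × 16400 / 1000 = 53.0588 kg.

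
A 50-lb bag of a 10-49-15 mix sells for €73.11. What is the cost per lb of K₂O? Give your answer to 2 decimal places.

K₂O in bag = 50 × 15% = 7.5 lb.
Cost per lb K₂O = €73.11 / 7.5 = €9.7480.

€9.75 per lb K₂O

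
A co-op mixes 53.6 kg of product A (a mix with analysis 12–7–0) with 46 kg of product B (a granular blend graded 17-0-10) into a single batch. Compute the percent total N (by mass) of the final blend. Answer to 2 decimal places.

Total mass = 53.6 + 46 = 99.6 kg.
N mass = 12%×53.6 + 17%×46 = 14.252 kg.
% N = 14.252 / 99.6 = 14.3092%.

14.31% N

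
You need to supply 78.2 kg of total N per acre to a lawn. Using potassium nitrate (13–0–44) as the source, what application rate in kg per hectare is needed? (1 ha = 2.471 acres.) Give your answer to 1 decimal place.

Product per acre = 78.2 / 13% = 601.538 kg.
Convert to per hectare: 601.538 × 2.471 = 1486.402 kg.

1486.4 kg of product per hectare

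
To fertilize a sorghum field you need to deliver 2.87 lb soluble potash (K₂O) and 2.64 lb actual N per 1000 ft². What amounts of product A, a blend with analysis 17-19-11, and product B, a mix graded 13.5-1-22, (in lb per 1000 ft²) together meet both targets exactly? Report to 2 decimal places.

Per-1000 ft² balance (a = product A, b = product B):
K₂O: 0.11·a + 0.22·b = 2.87
N: 0.17·a + 0.135·b = 2.64
From row1: a = (2.87 − 0.22·b) / 0.11.
Into row2: 0.17·(2.87 − 0.22·b)/0.11 + 0.135·b = 2.64 → b = 8.75831, a = 8.57428.

8.57 lb product A, 8.76 lb product B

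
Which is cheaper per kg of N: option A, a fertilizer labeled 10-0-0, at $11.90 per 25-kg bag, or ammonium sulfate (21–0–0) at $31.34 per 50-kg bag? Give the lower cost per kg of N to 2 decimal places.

$2.98 per kg N (ammonium sulfate)

option A: N per bag = 25 × 10% = 2.5 kg; cost = 11.90 / 2.5 = $4.7600/kg N.
ammonium sulfate: N per bag = 50 × 21% = 10.5 kg; cost = 31.34 / 10.5 = $2.9848/kg N.
ammonium sulfate is cheaper.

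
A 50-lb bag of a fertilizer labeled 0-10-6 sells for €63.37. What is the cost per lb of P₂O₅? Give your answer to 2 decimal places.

€12.67 per lb P₂O₅

P₂O₅ in bag = 50 × 10% = 5 lb.
Cost per lb P₂O₅ = €63.37 / 5 = €12.6740.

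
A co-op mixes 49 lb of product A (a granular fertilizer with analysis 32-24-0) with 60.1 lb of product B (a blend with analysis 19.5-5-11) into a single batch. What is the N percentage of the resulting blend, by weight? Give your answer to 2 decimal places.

25.11% N

Total mass = 49 + 60.1 = 109.1 lb.
N mass = 32%×49 + 19.5%×60.1 = 27.3995 lb.
% N = 27.3995 / 109.1 = 25.1141%.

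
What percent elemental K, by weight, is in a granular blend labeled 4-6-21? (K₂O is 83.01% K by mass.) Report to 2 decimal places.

%K = 21 × 0.8301 = 17.4321%.

17.43% K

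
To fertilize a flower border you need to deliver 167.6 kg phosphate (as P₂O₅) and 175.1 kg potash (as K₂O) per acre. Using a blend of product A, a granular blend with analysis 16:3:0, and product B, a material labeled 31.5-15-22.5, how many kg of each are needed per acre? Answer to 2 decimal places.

1695.56 kg product A, 778.22 kg product B

Let a = kg of product A, b = kg of product B (per acre).
P₂O₅: 0.03·a + 0.15·b = 167.6
K₂O: 0·a + 0.225·b = 175.1
Solving simultaneously: a = 1695.556, b = 778.222.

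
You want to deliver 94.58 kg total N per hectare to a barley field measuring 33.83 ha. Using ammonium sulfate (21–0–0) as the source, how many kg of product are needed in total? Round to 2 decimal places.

Product per hectare = 94.58 / 21% = 450.381 kg.
Total product = 450.381 × 33.83 = 15236.388 kg.

15236.39 kg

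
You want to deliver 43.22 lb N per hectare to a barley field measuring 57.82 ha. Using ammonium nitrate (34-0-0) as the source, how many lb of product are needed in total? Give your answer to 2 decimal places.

7349.94 lb

Product per hectare = 43.22 / 34% = 127.118 lb.
Total product = 127.118 × 57.82 = 7349.942 lb.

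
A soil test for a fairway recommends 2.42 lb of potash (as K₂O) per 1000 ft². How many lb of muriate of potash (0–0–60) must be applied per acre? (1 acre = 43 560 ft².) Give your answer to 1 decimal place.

Product per 1000 ft² = 2.42 / 60% = 4.03333 lb.
Convert to per acre: 4.03333 × 43.56 = 175.692 lb.

175.7 lb of product per acre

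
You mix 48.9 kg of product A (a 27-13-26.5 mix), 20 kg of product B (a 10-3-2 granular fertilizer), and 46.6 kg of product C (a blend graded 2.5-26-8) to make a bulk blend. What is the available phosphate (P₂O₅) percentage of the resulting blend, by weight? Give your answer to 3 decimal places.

16.513% P₂O₅

Total mass = 48.9 + 20 + 46.6 = 115.5 kg.
P₂O₅ mass = 13%×48.9 + 3%×20 + 26%×46.6 = 19.073 kg.
% P₂O₅ = 19.073 / 115.5 = 16.5134%.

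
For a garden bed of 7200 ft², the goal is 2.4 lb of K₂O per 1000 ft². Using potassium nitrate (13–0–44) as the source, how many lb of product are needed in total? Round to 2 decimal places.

39.27 lb

Product per 1000 ft² = 2.4 / 44% = 5.45455 lb.
Total product = 5.45455 × 7200 / 1000 = 39.2727 lb.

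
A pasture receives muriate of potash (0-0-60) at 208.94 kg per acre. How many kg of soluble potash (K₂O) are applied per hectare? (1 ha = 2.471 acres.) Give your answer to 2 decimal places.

309.77 kg K₂O per hectare

K₂O per acre = 208.94 × 60% = 125.364 kg.
Convert to per hectare: 125.364 × 2.471 = 309.774 kg.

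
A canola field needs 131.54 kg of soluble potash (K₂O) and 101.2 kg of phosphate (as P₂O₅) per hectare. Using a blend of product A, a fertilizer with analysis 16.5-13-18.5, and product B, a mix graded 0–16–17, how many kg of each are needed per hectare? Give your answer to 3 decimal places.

Per-hectare balance (a = product A, b = product B):
K₂O: 0.185·a + 0.17·b = 131.54
P₂O₅: 0.13·a + 0.16·b = 101.2
Eliminate b: (row1) − 0.17/0.16·(row2) → 0.046875·a = 24.015, so a = 512.32.
Then b = (101.2 − 0.13·512.32) / 0.16 = 216.24.

512.320 kg product A, 216.240 kg product B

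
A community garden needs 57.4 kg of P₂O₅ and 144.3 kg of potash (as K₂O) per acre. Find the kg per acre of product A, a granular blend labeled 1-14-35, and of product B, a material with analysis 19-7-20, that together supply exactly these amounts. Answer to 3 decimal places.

394.000 kg product A, 32.000 kg product B

Per-acre balance (a = product A, b = product B):
P₂O₅: 0.14·a + 0.07·b = 57.4
K₂O: 0.35·a + 0.2·b = 144.3
Eliminate b: (row1) − 0.07/0.2·(row2) → 0.0175·a = 6.895, so a = 394.
Then b = (144.3 − 0.35·394) / 0.2 = 32.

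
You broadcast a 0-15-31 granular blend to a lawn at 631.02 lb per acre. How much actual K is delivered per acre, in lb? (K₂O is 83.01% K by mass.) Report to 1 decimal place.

K₂O per acre = 631.02 × 31% = 195.616 lb.
Elemental K = 195.616 × 0.8301 = 162.381 lb per acre.

162.4 lb K per acre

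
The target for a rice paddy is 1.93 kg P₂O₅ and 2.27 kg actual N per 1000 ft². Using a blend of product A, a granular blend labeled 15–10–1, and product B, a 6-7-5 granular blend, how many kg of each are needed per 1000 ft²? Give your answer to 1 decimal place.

9.6 kg product A, 13.9 kg product B

Let a = kg of product A, b = kg of product B (per 1000 ft²).
P₂O₅: 0.1·a + 0.07·b = 1.93
N: 0.15·a + 0.06·b = 2.27
From row1: a = (1.93 − 0.07·b) / 0.1.
Into row2: 0.15·(1.93 − 0.07·b)/0.1 + 0.06·b = 2.27 → b = 13.8889, a = 9.57778.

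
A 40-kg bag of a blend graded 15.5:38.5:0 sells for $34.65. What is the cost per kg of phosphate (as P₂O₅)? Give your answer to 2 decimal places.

$2.25 per kg P₂O₅

P₂O₅ in bag = 40 × 38.5% = 15.4 kg.
Cost per kg P₂O₅ = $34.65 / 15.4 = $2.2500.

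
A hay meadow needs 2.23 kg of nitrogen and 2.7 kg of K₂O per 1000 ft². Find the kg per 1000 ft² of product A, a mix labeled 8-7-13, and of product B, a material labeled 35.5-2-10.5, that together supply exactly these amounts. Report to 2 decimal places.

With a, b = kg per 1000 ft² of product A and product B:
N: 0.08·a + 0.355·b = 2.23
K₂O: 0.13·a + 0.105·b = 2.7
From row1: a = (2.23 − 0.355·b) / 0.08.
Into row2: 0.13·(2.23 − 0.355·b)/0.08 + 0.105·b = 2.7 → b = 1.95762, a = 19.1881.

19.19 kg product A, 1.96 kg product B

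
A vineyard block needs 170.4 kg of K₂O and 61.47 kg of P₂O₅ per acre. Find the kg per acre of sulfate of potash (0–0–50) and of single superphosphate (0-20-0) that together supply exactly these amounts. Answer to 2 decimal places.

340.80 kg sulfate of potash, 307.35 kg single superphosphate

Let a = kg of sulfate of potash, b = kg of single superphosphate (per acre).
K₂O: 0.5·a + 0·b = 170.4
P₂O₅: 0·a + 0.2·b = 61.47
Solving simultaneously: a = 340.8, b = 307.35.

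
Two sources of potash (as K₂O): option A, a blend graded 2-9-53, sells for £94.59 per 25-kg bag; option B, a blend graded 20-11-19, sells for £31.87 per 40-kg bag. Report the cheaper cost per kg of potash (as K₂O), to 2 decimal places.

option A: K₂O per bag = 25 × 53% = 13.25 kg; cost = 94.59 / 13.25 = £7.1389/kg K₂O.
option B: K₂O per bag = 40 × 19% = 7.6 kg; cost = 31.87 / 7.6 = £4.1934/kg K₂O.
option B is cheaper.

£4.19 per kg K₂O (option B)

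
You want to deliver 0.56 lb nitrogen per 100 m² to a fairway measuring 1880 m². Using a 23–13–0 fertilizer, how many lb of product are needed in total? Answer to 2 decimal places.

Product per 100 m² = 0.56 / 23% = 2.43478 lb.
Total product = 2.43478 × 1880 / 100 = 45.7739 lb.

45.77 lb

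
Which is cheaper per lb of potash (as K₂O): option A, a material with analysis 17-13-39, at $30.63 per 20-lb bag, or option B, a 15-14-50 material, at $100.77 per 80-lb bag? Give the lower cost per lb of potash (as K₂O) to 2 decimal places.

$2.52 per lb K₂O (option B)

option A: K₂O per bag = 20 × 39% = 7.8 lb; cost = 30.63 / 7.8 = $3.9269/lb K₂O.
option B: K₂O per bag = 80 × 50% = 40 lb; cost = 100.77 / 40 = $2.5192/lb K₂O.
option B is cheaper.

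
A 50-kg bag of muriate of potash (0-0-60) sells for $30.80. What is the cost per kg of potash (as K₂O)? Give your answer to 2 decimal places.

K₂O in bag = 50 × 60% = 30 kg.
Cost per kg K₂O = $30.80 / 30 = $1.0267.

$1.03 per kg K₂O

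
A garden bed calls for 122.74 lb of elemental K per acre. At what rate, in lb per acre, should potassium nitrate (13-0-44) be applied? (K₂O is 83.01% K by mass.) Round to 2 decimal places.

336.05 lb of product per acre

As K₂O: 122.74 / 0.8301 = 147.862 lb per acre.
Product per acre = 147.862 / 44% = 336.049 lb.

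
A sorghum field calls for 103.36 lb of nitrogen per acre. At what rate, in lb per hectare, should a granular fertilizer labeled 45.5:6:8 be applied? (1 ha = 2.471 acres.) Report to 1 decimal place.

561.3 lb of product per hectare

Product per acre = 103.36 / 45.5% = 227.165 lb.
Convert to per hectare: 227.165 × 2.471 = 561.324 lb.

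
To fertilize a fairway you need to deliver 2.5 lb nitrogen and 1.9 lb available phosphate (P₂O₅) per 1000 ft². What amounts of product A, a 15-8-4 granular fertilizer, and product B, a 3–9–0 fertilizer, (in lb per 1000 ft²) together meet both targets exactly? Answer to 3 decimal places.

With a, b = lb per 1000 ft² of product A and product B:
N: 0.15·a + 0.03·b = 2.5
P₂O₅: 0.08·a + 0.09·b = 1.9
From row1: a = (2.5 − 0.03·b) / 0.15.
Into row2: 0.08·(2.5 − 0.03·b)/0.15 + 0.09·b = 1.9 → b = 7.65766, a = 15.1351.

15.135 lb product A, 7.658 lb product B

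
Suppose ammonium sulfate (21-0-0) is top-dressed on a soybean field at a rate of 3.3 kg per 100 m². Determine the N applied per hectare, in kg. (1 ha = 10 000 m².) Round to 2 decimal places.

69.30 kg N per hectare

nitrogen per 100 m² = 3.3 × 21% = 0.693 kg.
Convert to per hectare: 0.693 × 100 = 69.3 kg.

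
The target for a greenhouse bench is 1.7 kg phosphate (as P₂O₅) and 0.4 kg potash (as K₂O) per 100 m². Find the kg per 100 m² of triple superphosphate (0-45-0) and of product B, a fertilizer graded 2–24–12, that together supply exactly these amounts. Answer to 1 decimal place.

Per-100 m² balance (a = triple superphosphate, b = product B):
P₂O₅: 0.45·a + 0.24·b = 1.7
K₂O: 0·a + 0.12·b = 0.4
Solving simultaneously: a = 2, b = 3.33333.

2.0 kg triple superphosphate, 3.3 kg product B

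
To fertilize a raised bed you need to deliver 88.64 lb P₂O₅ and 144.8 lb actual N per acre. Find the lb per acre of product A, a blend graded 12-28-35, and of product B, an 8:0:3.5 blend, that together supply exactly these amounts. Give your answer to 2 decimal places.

316.57 lb product A, 1335.14 lb product B

With a, b = lb per acre of product A and product B:
P₂O₅: 0.28·a + 0·b = 88.64
N: 0.12·a + 0.08·b = 144.8
Eliminate a: (row1) − 0.28/0.12·(row2) → -0.186667·b = -249.227, so b = 1335.143.
Back-substitute: a = (88.64 − 0·1335.143) / 0.28 = 316.571.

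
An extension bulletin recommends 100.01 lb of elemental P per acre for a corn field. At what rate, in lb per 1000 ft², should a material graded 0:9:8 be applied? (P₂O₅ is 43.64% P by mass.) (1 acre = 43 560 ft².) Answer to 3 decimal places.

58.456 lb of product per thousand sq ft

As P₂O₅: 100.01 / 0.4364 = 229.17 lb per acre.
Product per acre = 229.17 / 9% = 2546.34 lb.
Convert to per 1000 ft²: 2546.34 × 0.0229568 = 58.4559 lb.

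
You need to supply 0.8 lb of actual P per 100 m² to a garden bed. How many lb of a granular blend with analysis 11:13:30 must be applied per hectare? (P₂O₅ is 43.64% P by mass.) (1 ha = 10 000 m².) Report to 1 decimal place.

As P₂O₅: 0.8 / 0.4364 = 1.83318 lb per 100 m².
Product per 100 m² = 1.83318 / 13% = 14.1014 lb.
Convert to per hectare: 14.1014 × 100 = 1410.14 lb.

1410.1 lb of product per hectare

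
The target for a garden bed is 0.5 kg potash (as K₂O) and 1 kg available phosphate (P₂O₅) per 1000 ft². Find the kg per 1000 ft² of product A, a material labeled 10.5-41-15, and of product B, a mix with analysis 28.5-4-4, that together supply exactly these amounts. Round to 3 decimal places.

1.923 kg product A, 5.288 kg product B

With a, b = kg per 1000 ft² of product A and product B:
K₂O: 0.15·a + 0.04·b = 0.5
P₂O₅: 0.41·a + 0.04·b = 1
Solving simultaneously: a = 1.92308, b = 5.28846.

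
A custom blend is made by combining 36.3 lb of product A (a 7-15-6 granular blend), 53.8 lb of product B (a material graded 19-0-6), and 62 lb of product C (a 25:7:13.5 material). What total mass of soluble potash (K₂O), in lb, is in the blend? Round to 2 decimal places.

13.78 lb K₂O

K₂O mass = 6%×36.3 + 6%×53.8 + 13.5%×62 = 13.776 lb.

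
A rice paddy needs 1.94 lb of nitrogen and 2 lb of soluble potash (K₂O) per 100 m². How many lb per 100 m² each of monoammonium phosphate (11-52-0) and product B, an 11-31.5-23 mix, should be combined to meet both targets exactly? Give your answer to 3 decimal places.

8.941 lb monoammonium phosphate, 8.696 lb product B

With a, b = lb per 100 m² of monoammonium phosphate and product B:
N: 0.11·a + 0.11·b = 1.94
K₂O: 0·a + 0.23·b = 2
Solving simultaneously: a = 8.94071, b = 8.69565.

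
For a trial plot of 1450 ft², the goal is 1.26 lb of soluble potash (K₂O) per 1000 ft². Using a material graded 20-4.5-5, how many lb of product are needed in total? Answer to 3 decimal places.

Product per 1000 ft² = 1.26 / 5% = 25.2 lb.
Total product = 25.2 × 1450 / 1000 = 36.54 lb.

36.540 lb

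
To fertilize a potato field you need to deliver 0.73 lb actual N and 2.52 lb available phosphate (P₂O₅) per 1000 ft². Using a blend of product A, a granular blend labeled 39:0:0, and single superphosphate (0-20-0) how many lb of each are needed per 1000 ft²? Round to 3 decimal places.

With a, b = lb per 1000 ft² of product A and single superphosphate:
N: 0.39·a + 0·b = 0.73
P₂O₅: 0·a + 0.2·b = 2.52
Solving simultaneously: a = 1.87179, b = 12.6.

1.872 lb product A, 12.600 lb single superphosphate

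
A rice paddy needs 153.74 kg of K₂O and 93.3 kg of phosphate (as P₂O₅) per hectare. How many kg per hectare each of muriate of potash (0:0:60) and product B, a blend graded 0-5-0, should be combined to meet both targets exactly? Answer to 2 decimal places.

Let a = kg of muriate of potash, b = kg of product B (per hectare).
K₂O: 0.6·a + 0·b = 153.74
P₂O₅: 0·a + 0.05·b = 93.3
Solving simultaneously: a = 256.233, b = 1866.

256.23 kg muriate of potash, 1866.00 kg product B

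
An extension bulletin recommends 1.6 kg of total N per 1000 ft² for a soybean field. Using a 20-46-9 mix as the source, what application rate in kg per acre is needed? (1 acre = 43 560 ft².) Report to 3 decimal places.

348.480 kg of product per acre

Product per 1000 ft² = 1.6 / 20% = 8 kg.
Convert to per acre: 8 × 43.56 = 348.48 kg.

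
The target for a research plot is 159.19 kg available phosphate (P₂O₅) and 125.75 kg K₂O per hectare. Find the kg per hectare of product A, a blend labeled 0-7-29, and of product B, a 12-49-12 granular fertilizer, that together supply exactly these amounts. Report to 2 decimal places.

Let a = kg of product A, b = kg of product B (per hectare).
P₂O₅: 0.07·a + 0.49·b = 159.19
K₂O: 0.29·a + 0.12·b = 125.75
Solving simultaneously: a = 317.986, b = 279.451.

317.99 kg product A, 279.45 kg product B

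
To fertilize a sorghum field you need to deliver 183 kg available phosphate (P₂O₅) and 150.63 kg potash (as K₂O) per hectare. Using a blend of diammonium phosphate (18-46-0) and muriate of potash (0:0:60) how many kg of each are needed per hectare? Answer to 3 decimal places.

397.826 kg diammonium phosphate, 251.050 kg muriate of potash

Let a = kg of diammonium phosphate, b = kg of muriate of potash (per hectare).
P₂O₅: 0.46·a + 0·b = 183
K₂O: 0·a + 0.6·b = 150.63
Solving simultaneously: a = 397.8261, b = 251.05.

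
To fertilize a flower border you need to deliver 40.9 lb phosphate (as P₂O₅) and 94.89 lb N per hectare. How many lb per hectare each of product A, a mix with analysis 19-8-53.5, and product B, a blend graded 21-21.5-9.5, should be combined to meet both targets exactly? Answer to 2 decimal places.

Per-hectare balance (a = product A, b = product B):
P₂O₅: 0.08·a + 0.215·b = 40.9
N: 0.19·a + 0.21·b = 94.89
Eliminate a: (row1) − 0.08/0.19·(row2) → 0.126579·b = 0.946316, so b = 7.47609.
Back-substitute: a = (40.9 − 0.215·7.47609) / 0.08 = 491.158.

491.16 lb product A, 7.48 lb product B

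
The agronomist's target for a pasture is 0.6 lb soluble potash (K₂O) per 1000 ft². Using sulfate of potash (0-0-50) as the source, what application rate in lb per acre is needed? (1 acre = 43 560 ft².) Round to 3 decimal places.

52.272 lb of product per acre

Product per 1000 ft² = 0.6 / 50% = 1.2 lb.
Convert to per acre: 1.2 × 43.56 = 52.272 lb.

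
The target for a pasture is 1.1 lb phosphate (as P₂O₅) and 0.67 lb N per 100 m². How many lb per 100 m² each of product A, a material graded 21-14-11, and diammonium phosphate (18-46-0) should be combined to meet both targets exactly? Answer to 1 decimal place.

Per-100 m² balance (a = product A, b = diammonium phosphate):
P₂O₅: 0.14·a + 0.46·b = 1.1
N: 0.21·a + 0.18·b = 0.67
Eliminate b: (row1) − 0.46/0.18·(row2) → -0.396667·a = -0.612222, so a = 1.54342.
Then b = (0.67 − 0.21·1.54342) / 0.18 = 1.92157.

1.5 lb product A, 1.9 lb diammonium phosphate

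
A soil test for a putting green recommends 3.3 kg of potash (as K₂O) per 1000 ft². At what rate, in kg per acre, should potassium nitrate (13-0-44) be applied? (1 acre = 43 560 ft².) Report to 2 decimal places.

Product per 1000 ft² = 3.3 / 44% = 7.5 kg.
Convert to per acre: 7.5 × 43.56 = 326.7 kg.

326.70 kg of product per acre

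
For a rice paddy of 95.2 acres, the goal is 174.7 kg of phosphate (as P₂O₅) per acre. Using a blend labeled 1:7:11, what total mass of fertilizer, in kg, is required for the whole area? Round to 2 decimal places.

237592.00 kg

Product per acre = 174.7 / 7% = 2495.71 kg.
Total product = 2495.71 × 95.2 = 237592 kg.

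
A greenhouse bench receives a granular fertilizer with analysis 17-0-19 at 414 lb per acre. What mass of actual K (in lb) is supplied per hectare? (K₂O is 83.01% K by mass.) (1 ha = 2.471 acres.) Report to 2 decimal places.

K₂O per acre = 414 × 19% = 78.66 lb.
Elemental K = 78.66 × 0.8301 = 65.2957 lb per acre.
Convert to per hectare: 65.2957 × 2.471 = 161.346 lb.

161.35 lb K per hectare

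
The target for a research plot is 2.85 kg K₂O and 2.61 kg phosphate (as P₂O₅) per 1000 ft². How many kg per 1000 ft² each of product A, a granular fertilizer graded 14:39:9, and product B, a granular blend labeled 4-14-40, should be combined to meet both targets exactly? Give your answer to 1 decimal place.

4.5 kg product A, 6.1 kg product B

Per-1000 ft² balance (a = product A, b = product B):
K₂O: 0.09·a + 0.4·b = 2.85
P₂O₅: 0.39·a + 0.14·b = 2.61
Eliminate b: (row1) − 0.4/0.14·(row2) → -1.02429·a = -4.60714, so a = 4.49791.
Then b = (2.61 − 0.39·4.49791) / 0.14 = 6.11297.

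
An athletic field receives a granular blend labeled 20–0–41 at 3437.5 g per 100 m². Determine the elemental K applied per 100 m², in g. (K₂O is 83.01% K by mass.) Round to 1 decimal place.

K₂O per 100 m² = 3437.5 × 41% = 1409.38 g.
Elemental K = 1409.38 × 0.8301 = 1169.92 g per 100 m².

1169.9 g K per hundred sq m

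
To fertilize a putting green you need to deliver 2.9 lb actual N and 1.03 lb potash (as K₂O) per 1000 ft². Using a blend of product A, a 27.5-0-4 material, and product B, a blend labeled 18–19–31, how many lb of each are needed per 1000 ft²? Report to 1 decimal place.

Per-1000 ft² balance (a = product A, b = product B):
N: 0.275·a + 0.18·b = 2.9
K₂O: 0.04·a + 0.31·b = 1.03
Eliminate a: (row1) − 0.275/0.04·(row2) → -1.95125·b = -4.18125, so b = 2.14286.
Back-substitute: a = (2.9 − 0.18·2.14286) / 0.275 = 9.14286.

9.1 lb product A, 2.1 lb product B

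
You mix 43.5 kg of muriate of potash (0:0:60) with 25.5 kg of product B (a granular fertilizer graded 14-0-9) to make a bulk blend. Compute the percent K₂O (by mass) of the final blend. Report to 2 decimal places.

Total mass = 43.5 + 25.5 = 69 kg.
K₂O mass = 60%×43.5 + 9%×25.5 = 28.395 kg.
% K₂O = 28.395 / 69 = 41.1522%.

41.15% K₂O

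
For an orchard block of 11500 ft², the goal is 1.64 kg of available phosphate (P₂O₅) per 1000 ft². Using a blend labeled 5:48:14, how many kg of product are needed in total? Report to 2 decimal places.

Product per 1000 ft² = 1.64 / 48% = 3.41667 kg.
Total product = 3.41667 × 11500 / 1000 = 39.2917 kg.

39.29 kg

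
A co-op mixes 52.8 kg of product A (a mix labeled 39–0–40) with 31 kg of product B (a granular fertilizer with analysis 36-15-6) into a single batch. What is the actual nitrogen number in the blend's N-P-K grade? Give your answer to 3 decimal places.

37.890% N

Total mass = 52.8 + 31 = 83.8 kg.
N mass = 39%×52.8 + 36%×31 = 31.752 kg.
% N = 31.752 / 83.8 = 37.8902%.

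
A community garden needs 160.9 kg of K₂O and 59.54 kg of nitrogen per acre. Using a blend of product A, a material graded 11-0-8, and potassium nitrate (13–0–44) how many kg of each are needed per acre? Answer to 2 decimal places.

138.96 kg product A, 340.42 kg potassium nitrate

With a, b = kg per acre of product A and potassium nitrate:
K₂O: 0.08·a + 0.44·b = 160.9
N: 0.11·a + 0.13·b = 59.54
From row1: a = (160.9 − 0.44·b) / 0.08.
Into row2: 0.11·(160.9 − 0.44·b)/0.08 + 0.13·b = 59.54 → b = 340.416, a = 138.963.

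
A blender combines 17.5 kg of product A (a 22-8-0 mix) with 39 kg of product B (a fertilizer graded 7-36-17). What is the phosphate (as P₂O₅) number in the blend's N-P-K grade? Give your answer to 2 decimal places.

27.33% P₂O₅

Total mass = 17.5 + 39 = 56.5 kg.
P₂O₅ mass = 8%×17.5 + 36%×39 = 15.44 kg.
% P₂O₅ = 15.44 / 56.5 = 27.3274%.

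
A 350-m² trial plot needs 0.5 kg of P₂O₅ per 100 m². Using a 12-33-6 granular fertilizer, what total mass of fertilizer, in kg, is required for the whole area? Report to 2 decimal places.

5.30 kg

Product per 100 m² = 0.5 / 33% = 1.51515 kg.
Total product = 1.51515 × 350 / 100 = 5.30303 kg.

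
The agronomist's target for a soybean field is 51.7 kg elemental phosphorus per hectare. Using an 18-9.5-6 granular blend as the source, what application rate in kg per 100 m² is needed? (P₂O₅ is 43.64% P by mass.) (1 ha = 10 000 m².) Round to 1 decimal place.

12.5 kg of product per hundred sq m

As P₂O₅: 51.7 / 0.4364 = 118.469 kg per hectare.
Product per hectare = 118.469 / 9.5% = 1247.05 kg.
Convert to per 100 m²: 1247.05 × 0.01 = 12.4705 kg.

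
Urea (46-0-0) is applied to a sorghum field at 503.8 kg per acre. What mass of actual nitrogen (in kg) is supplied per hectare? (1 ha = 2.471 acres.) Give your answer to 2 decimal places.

572.65 kg N per hectare

nitrogen per acre = 503.8 × 46% = 231.748 kg.
Convert to per hectare: 231.748 × 2.471 = 572.649 kg.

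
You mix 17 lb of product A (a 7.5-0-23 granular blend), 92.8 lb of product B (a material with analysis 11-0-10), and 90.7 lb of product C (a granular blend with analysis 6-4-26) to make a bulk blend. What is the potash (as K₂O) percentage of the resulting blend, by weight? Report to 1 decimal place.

Total mass = 17 + 92.8 + 90.7 = 200.5 lb.
K₂O mass = 23%×17 + 10%×92.8 + 26%×90.7 = 36.772 lb.
% K₂O = 36.772 / 200.5 = 18.3401%.

18.3% K₂O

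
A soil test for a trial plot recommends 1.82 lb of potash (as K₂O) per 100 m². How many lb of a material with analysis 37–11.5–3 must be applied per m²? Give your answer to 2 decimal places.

0.61 lb of product per sq m

Product per 100 m² = 1.82 / 3% = 60.6667 lb.
Convert to per m²: 60.6667 × 0.01 = 0.606667 lb.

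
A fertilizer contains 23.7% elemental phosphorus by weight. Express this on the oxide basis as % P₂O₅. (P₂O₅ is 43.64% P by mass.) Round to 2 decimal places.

54.31% P₂O₅

%P₂O₅ = 23.7 / 0.4364 = 54.308%.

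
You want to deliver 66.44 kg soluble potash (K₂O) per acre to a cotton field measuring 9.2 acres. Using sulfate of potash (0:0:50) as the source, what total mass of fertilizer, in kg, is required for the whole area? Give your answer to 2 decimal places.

Product per acre = 66.44 / 50% = 132.88 kg.
Total product = 132.88 × 9.2 = 1222.496 kg.

1222.50 kg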